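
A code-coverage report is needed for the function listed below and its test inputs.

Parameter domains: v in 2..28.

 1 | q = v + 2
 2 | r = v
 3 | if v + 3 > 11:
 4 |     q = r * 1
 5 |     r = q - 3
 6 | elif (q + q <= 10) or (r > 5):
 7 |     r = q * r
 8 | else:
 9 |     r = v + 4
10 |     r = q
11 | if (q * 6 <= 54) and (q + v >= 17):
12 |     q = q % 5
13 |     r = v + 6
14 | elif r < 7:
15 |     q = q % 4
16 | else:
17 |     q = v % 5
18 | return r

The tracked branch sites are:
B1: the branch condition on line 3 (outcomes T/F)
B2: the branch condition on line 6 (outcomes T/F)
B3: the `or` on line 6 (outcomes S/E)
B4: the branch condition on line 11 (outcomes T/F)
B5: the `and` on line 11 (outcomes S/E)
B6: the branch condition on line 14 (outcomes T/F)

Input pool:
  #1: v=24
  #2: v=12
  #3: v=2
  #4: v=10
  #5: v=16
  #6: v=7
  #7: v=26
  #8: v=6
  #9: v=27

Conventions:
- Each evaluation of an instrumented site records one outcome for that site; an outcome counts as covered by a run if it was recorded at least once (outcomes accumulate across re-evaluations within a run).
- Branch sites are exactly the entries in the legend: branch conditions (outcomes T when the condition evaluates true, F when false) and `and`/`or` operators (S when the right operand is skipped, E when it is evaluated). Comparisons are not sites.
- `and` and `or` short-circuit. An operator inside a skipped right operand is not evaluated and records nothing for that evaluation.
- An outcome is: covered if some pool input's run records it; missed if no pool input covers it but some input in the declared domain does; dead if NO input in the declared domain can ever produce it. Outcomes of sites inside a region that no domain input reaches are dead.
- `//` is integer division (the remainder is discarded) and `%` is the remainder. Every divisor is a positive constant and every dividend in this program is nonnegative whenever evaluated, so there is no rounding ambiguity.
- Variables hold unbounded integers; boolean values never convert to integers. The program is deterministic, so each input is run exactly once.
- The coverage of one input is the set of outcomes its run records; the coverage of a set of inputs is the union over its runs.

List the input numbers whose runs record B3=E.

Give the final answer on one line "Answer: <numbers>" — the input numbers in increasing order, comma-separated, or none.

input #1 (v=24): never hits B3=E
input #2 (v=12): never hits B3=E
input #3 (v=2): never hits B3=E
input #4 (v=10): never hits B3=E
input #5 (v=16): never hits B3=E
input #6 (v=7): hits B3=E
input #7 (v=26): never hits B3=E
input #8 (v=6): hits B3=E
input #9 (v=27): never hits B3=E

Answer: 6, 8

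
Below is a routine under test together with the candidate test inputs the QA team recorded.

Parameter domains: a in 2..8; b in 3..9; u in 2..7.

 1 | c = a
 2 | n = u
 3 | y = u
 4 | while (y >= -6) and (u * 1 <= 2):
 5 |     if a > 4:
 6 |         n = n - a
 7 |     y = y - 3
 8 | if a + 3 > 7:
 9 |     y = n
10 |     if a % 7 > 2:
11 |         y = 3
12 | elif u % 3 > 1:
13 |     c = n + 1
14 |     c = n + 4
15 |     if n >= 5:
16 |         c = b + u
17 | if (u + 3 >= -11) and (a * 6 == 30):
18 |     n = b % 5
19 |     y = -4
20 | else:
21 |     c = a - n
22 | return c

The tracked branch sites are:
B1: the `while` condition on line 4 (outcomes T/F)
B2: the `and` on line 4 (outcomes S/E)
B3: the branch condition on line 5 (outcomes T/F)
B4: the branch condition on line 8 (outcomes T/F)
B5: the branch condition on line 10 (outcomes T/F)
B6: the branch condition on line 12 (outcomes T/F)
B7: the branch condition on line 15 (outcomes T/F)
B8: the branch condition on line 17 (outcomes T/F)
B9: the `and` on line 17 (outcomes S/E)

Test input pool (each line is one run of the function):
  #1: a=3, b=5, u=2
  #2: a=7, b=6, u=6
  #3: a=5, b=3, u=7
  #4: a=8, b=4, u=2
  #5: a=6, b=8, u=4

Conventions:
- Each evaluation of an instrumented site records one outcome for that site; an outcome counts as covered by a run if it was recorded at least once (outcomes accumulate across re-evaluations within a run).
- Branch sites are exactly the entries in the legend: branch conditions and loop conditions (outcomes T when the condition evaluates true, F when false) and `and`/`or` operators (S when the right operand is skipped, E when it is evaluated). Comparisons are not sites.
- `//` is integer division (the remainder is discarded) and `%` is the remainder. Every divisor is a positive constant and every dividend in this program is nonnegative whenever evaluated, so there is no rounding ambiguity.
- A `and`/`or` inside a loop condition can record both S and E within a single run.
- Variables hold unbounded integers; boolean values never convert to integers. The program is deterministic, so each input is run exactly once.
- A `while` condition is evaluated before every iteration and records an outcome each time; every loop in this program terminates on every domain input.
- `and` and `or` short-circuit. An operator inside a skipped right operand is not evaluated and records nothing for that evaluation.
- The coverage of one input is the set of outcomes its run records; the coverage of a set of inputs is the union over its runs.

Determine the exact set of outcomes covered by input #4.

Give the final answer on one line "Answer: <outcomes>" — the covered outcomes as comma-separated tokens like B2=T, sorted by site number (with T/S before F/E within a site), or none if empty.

Running input #4 (a=8, b=4, u=2), event by event:
  B2->E, B1->T, B3->T, B2->E, B1->T, B3->T, B2->E, B1->T, B3->T, B2->S
  B1->F, B4->T, B5->F, B9->E, B8->F
deduplicating events, the covered set is: B1=T, B1=F, B2=S, B2=E, B3=T, B4=T, B5=F, B8=F, B9=E

Answer: B1=T, B1=F, B2=S, B2=E, B3=T, B4=T, B5=F, B8=F, B9=E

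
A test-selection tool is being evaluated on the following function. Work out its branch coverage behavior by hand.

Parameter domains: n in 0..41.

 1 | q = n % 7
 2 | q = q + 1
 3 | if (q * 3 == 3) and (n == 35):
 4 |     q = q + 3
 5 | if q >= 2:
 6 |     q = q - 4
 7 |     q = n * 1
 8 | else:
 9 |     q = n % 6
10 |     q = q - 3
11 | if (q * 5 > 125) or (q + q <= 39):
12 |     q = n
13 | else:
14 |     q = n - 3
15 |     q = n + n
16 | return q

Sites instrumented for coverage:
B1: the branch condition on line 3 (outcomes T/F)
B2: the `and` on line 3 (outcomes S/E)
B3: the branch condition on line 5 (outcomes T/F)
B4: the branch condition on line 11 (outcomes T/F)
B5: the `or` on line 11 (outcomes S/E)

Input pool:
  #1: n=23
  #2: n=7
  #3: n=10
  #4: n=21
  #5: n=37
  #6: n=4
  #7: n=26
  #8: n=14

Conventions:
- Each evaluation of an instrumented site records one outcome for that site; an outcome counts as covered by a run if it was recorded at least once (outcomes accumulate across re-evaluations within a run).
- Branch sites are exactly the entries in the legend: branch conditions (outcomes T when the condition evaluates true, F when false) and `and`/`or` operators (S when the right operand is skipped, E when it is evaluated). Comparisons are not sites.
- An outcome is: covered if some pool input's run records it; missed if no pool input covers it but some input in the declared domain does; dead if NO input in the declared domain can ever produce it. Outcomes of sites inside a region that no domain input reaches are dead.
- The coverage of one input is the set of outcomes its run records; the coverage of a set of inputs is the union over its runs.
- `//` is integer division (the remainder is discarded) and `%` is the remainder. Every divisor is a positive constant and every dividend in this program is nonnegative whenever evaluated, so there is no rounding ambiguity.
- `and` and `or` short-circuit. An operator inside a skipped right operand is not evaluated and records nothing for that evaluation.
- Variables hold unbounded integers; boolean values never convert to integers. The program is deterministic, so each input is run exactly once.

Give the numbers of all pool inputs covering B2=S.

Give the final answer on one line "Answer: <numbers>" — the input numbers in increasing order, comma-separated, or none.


input #1 (n=23): produces B2=S
input #2 (n=7): does not produce B2=S
input #3 (n=10): produces B2=S
input #4 (n=21): does not produce B2=S
input #5 (n=37): produces B2=S
input #6 (n=4): produces B2=S
input #7 (n=26): produces B2=S
input #8 (n=14): does not produce B2=S
Answer: 1, 3, 5, 6, 7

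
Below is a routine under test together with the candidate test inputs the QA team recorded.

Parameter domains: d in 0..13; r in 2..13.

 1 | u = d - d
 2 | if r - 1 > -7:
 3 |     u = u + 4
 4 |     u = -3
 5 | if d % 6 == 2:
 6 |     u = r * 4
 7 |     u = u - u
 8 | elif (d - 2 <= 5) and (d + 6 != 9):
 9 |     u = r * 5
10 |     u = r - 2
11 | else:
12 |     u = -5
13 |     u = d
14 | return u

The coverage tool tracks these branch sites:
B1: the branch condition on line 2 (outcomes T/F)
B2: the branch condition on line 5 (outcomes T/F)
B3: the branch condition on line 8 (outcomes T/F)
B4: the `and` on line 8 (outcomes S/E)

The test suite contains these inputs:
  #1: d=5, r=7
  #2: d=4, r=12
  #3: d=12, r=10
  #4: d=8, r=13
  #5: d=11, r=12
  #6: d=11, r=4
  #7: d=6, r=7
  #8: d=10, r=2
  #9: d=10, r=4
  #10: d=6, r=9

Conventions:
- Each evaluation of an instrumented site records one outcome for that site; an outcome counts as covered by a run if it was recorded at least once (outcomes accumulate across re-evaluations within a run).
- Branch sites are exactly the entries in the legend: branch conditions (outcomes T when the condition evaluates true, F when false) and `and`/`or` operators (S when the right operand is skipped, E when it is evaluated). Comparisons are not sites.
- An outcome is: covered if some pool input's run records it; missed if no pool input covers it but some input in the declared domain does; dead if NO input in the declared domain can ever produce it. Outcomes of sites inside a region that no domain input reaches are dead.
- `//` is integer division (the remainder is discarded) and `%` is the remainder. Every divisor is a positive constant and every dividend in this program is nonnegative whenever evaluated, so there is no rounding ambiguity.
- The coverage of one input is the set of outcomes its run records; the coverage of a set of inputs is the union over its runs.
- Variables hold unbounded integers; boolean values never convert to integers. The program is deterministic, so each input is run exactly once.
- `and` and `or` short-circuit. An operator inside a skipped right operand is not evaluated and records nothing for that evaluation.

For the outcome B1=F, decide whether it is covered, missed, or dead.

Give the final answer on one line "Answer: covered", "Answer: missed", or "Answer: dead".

no pool input records B1=F
checking all 168 inputs in the declared domain: B1=F is never recorded -> dead

Answer: dead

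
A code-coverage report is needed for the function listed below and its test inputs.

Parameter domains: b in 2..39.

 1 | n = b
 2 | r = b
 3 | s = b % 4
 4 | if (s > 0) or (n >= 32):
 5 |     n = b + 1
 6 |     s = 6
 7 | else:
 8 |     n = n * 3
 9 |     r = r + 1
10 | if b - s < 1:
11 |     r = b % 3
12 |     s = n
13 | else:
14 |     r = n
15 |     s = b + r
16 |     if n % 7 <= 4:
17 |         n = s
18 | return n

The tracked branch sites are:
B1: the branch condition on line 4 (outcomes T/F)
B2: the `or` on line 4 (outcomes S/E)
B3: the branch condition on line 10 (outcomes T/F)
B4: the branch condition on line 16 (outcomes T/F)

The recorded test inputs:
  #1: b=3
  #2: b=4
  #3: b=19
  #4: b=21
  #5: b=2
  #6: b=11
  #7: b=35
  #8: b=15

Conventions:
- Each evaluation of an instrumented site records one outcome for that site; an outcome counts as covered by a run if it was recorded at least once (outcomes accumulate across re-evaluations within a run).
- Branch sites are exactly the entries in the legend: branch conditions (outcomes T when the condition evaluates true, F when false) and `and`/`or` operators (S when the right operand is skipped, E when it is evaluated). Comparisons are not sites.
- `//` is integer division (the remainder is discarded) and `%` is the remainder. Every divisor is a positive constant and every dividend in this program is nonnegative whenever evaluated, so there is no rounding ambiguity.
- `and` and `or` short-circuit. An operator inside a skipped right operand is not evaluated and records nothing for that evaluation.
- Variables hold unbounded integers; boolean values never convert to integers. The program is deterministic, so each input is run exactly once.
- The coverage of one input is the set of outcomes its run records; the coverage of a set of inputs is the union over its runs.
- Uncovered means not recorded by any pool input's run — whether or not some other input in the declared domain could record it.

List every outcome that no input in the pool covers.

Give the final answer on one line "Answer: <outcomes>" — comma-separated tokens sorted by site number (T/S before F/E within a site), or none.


test 1 (b=3) hits B1=T, B2=S, B3=T
test 2 (b=4) hits B1=F, B2=E, B3=F, B4=F
test 3 (b=19) hits B1=T, B2=S, B3=F, B4=F
test 4 (b=21) hits B1=T, B2=S, B3=F, B4=T
test 5 (b=2) hits B1=T, B2=S, B3=T
test 6 (b=11) hits B1=T, B2=S, B3=F, B4=F
test 7 (b=35) hits B1=T, B2=S, B3=F, B4=T
test 8 (b=15) hits B1=T, B2=S, B3=F, B4=T
union over the pool: B1=T, B1=F, B2=S, B2=E, B3=T, B3=F, B4=T, B4=F
uncovered (0 of 8): none
Answer: none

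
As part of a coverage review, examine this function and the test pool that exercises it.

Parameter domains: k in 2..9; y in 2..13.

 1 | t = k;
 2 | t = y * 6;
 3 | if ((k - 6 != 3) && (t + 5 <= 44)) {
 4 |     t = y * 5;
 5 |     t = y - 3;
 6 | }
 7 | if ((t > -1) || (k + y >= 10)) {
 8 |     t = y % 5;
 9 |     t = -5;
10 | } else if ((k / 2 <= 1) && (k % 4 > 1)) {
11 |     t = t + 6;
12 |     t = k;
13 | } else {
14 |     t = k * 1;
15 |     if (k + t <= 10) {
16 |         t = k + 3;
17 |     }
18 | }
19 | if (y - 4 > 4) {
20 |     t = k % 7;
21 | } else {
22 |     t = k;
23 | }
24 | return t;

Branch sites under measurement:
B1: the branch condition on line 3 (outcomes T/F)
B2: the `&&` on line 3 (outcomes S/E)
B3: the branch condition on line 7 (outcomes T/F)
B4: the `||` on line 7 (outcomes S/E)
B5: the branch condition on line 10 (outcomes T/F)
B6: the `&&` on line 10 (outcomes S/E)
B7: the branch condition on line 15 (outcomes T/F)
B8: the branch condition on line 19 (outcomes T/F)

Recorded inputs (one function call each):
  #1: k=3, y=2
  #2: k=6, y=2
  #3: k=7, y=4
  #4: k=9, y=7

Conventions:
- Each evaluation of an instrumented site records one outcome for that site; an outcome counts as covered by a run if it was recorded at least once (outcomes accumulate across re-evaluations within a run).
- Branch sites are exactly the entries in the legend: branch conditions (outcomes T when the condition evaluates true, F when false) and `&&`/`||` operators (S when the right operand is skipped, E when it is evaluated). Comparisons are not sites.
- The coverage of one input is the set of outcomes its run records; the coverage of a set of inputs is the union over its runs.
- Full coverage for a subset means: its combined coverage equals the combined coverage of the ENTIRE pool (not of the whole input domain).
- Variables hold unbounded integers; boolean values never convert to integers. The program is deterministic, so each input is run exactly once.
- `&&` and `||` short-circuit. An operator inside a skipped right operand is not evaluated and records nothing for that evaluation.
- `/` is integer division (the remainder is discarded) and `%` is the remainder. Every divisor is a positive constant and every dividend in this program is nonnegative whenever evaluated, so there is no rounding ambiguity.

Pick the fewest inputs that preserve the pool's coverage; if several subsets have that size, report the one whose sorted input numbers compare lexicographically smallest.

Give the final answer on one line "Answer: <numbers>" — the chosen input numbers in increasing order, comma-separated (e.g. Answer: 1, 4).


run #1 (k=3, y=2) runs B2->E, B1->T, B4->E, B3->F, B6->E, B5->T, B8->F; records B1=T, B2=E, B3=F, B4=E, B5=T, B6=E, B8=F
run #2 (k=6, y=2) runs B2->E, B1->T, B4->E, B3->F, B6->S, B5->F, B7->F, B8->F; records B1=T, B2=E, B3=F, B4=E, B5=F, B6=S, B7=F, B8=F
run #3 (k=7, y=4) runs B2->E, B1->T, B4->S, B3->T, B8->F; records B1=T, B2=E, B3=T, B4=S, B8=F
run #4 (k=9, y=7) runs B2->S, B1->F, B4->S, B3->T, B8->F; records B1=F, B2=S, B3=T, B4=S, B8=F
together the pool reaches 14 outcomes: B1=T, B1=F, B2=S, B2=E, B3=T, B3=F, B4=S, B4=E, B5=T, B5=F, B6=S, B6=E, B7=F, B8=F
no size-1 subset reaches all 14 outcomes (best union: 8/14)
no size-2 subset reaches all 14 outcomes (best union: 12/14)
inputs {1, 2, 4} (size 3) cover everything; no size-3 subset with a lexicographically smaller index list covers all 14
Answer: 1, 2, 4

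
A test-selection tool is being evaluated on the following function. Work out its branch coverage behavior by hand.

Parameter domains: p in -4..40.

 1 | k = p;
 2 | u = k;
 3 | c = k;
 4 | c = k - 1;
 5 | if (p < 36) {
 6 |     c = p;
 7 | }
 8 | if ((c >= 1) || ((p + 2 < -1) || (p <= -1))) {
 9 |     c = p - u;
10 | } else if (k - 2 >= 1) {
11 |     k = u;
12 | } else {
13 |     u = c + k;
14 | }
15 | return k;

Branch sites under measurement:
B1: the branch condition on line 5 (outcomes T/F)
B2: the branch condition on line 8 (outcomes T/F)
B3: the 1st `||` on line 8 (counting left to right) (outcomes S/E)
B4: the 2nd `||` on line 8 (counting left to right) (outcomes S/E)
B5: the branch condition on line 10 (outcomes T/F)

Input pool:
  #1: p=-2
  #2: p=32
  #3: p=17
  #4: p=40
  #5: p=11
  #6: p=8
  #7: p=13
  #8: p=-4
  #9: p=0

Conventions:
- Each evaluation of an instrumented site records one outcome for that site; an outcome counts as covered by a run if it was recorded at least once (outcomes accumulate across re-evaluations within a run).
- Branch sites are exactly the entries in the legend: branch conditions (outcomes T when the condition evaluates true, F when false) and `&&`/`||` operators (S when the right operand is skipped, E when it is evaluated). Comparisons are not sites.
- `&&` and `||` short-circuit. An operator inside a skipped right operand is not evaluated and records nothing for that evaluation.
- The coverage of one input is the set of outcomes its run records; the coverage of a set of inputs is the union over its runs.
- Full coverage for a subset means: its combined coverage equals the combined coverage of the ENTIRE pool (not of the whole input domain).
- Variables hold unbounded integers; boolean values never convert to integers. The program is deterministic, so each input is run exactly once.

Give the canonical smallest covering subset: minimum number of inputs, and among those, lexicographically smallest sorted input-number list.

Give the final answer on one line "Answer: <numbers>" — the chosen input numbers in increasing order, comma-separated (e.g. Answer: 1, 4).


run #1 (p=-2) records B1=T, B2=T, B3=E, B4=E
run #2 (p=32) records B1=T, B2=T, B3=S
run #3 (p=17) records B1=T, B2=T, B3=S
run #4 (p=40) records B1=F, B2=T, B3=S
run #5 (p=11) records B1=T, B2=T, B3=S
run #6 (p=8) records B1=T, B2=T, B3=S
run #7 (p=13) records B1=T, B2=T, B3=S
run #8 (p=-4) records B1=T, B2=T, B3=E, B4=S
run #9 (p=0) records B1=T, B2=F, B3=E, B4=E, B5=F
union over all inputs: B1=T, B1=F, B2=T, B2=F, B3=S, B3=E, B4=S, B4=E, B5=F (9 outcomes)
checked all size-1 subsets: none covers 9 outcomes (max 5/9)
checked all size-2 subsets: none covers 9 outcomes (max 8/9)
inputs {4, 8, 9} (size 3) cover everything; no size-3 subset with a lexicographically smaller index list covers all 9
Answer: 4, 8, 9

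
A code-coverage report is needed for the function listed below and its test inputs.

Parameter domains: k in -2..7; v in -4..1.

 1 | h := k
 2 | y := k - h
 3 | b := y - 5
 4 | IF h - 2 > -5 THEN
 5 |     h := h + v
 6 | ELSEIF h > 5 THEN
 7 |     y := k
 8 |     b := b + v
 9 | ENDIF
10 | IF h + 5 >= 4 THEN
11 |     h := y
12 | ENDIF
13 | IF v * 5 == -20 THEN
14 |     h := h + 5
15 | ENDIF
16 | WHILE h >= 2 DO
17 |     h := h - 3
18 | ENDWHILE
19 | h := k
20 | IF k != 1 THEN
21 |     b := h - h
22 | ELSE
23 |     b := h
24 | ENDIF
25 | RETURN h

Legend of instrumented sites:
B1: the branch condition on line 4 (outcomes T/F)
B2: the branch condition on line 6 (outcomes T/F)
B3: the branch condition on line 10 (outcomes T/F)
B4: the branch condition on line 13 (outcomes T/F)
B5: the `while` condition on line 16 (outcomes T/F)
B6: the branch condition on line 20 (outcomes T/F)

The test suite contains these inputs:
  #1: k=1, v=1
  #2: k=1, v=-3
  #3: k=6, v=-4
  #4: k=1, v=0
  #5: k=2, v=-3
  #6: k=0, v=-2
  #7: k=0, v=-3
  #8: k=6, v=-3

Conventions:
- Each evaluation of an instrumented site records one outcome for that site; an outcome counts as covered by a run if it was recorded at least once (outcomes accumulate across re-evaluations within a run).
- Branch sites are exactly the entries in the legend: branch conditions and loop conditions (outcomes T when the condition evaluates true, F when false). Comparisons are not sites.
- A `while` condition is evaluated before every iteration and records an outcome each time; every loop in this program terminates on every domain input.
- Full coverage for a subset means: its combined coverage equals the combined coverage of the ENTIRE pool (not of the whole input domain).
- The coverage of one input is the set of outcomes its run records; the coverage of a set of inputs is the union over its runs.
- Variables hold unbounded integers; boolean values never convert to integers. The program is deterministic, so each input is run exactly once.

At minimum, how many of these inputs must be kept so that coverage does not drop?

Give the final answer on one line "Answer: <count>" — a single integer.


input #1, k=1, v=1: outcomes B1=T, B3=T, B4=F, B5=F, B6=F
input #2, k=1, v=-3: outcomes B1=T, B3=F, B4=F, B5=F, B6=F
input #3, k=6, v=-4: outcomes B1=T, B3=T, B4=T, B5=T, B5=F, B6=T
input #4, k=1, v=0: outcomes B1=T, B3=T, B4=F, B5=F, B6=F
input #5, k=2, v=-3: outcomes B1=T, B3=T, B4=F, B5=F, B6=T
input #6, k=0, v=-2: outcomes B1=T, B3=F, B4=F, B5=F, B6=T
input #7, k=0, v=-3: outcomes B1=T, B3=F, B4=F, B5=F, B6=T
input #8, k=6, v=-3: outcomes B1=T, B3=T, B4=F, B5=F, B6=T
the full pool covers 9 outcomes: B1=T, B3=T, B3=F, B4=T, B4=F, B5=T, B5=F, B6=T, B6=F
checked all size-1 subsets: none covers 9 outcomes (max 6/9)
inputs {2, 3} (size 2) cover everything; no size-2 subset with a lexicographically smaller index list covers all 9
Answer: 2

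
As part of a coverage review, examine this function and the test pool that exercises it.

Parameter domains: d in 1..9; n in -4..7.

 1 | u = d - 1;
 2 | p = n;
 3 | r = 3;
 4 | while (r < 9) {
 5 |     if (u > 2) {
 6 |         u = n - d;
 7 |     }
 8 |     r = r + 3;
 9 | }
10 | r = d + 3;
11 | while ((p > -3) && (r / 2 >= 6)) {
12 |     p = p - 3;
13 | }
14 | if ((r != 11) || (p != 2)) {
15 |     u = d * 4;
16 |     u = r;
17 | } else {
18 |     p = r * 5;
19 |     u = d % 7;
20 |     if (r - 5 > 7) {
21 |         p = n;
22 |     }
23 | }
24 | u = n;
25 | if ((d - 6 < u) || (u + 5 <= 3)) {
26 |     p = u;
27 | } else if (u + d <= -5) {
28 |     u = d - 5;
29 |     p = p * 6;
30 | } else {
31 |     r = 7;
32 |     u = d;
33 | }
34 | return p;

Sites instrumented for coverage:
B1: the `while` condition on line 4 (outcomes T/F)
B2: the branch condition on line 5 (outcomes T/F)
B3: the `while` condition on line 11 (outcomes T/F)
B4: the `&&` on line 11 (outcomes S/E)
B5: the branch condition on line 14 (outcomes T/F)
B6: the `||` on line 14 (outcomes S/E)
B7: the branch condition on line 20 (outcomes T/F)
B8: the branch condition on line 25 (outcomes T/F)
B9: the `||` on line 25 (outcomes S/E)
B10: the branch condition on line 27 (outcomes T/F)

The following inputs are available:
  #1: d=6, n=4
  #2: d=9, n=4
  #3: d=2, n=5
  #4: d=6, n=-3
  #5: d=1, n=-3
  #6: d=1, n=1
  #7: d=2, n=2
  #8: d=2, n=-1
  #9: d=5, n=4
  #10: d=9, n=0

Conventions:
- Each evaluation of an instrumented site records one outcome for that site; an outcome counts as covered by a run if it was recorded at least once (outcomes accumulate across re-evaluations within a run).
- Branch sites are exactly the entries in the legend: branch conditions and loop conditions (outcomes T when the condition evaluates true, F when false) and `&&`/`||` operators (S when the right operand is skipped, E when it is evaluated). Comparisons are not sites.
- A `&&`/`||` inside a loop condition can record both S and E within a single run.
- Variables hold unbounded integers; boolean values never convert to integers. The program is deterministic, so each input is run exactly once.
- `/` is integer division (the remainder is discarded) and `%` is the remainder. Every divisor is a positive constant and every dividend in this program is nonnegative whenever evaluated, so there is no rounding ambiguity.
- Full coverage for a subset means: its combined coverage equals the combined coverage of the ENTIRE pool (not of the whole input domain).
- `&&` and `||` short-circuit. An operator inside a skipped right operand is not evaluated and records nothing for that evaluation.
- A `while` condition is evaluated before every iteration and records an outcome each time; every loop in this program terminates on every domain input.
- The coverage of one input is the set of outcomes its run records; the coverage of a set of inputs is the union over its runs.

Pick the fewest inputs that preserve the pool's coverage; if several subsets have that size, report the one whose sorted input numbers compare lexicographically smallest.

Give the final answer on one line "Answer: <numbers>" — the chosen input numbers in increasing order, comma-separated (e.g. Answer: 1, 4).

test 1 (d=6, n=4) fires B1->T, B2->T, B1->T, B2->F, B1->F, B4->E, B3->F, B6->S, B5->T, B9->S, B8->T; hits B1=T, B1=F, B2=T, B2=F, B3=F, B4=E, B5=T, B6=S, B8=T, B9=S
test 2 (d=9, n=4) fires B1->T, B2->T, B1->T, B2->F, B1->F, B4->E, B3->T, B4->E, B3->T, B4->E, B3->T, B4->S, B3->F, B6->S, ...; hits B1=T, B1=F, B2=T, B2=F, B3=T, B3=F, B4=S, B4=E, B5=T, B6=S, B8=T, B9=S
test 3 (d=2, n=5) fires B1->T, B2->F, B1->T, B2->F, B1->F, B4->E, B3->F, B6->S, B5->T, B9->S, B8->T; hits B1=T, B1=F, B2=F, B3=F, B4=E, B5=T, B6=S, B8=T, B9=S
test 4 (d=6, n=-3) fires B1->T, B2->T, B1->T, B2->F, B1->F, B4->S, B3->F, B6->S, B5->T, B9->E, B8->T; hits B1=T, B1=F, B2=T, B2=F, B3=F, B4=S, B5=T, B6=S, B8=T, B9=E
test 5 (d=1, n=-3) fires B1->T, B2->F, B1->T, B2->F, B1->F, B4->S, B3->F, B6->S, B5->T, B9->S, B8->T; hits B1=T, B1=F, B2=F, B3=F, B4=S, B5=T, B6=S, B8=T, B9=S
test 6 (d=1, n=1) fires B1->T, B2->F, B1->T, B2->F, B1->F, B4->E, B3->F, B6->S, B5->T, B9->S, B8->T; hits B1=T, B1=F, B2=F, B3=F, B4=E, B5=T, B6=S, B8=T, B9=S
test 7 (d=2, n=2) fires B1->T, B2->F, B1->T, B2->F, B1->F, B4->E, B3->F, B6->S, B5->T, B9->S, B8->T; hits B1=T, B1=F, B2=F, B3=F, B4=E, B5=T, B6=S, B8=T, B9=S
test 8 (d=2, n=-1) fires B1->T, B2->F, B1->T, B2->F, B1->F, B4->E, B3->F, B6->S, B5->T, B9->S, B8->T; hits B1=T, B1=F, B2=F, B3=F, B4=E, B5=T, B6=S, B8=T, B9=S
test 9 (d=5, n=4) fires B1->T, B2->T, B1->T, B2->F, B1->F, B4->E, B3->F, B6->S, B5->T, B9->S, B8->T; hits B1=T, B1=F, B2=T, B2=F, B3=F, B4=E, B5=T, B6=S, B8=T, B9=S
test 10 (d=9, n=0) fires B1->T, B2->T, B1->T, B2->F, B1->F, B4->E, B3->T, B4->S, B3->F, B6->S, B5->T, B9->E, B8->F, B10->F; hits B1=T, B1=F, B2=T, B2=F, B3=T, B3=F, B4=S, B4=E, B5=T, B6=S, B8=F, B9=E, B10=F
union over all inputs: B1=T, B1=F, B2=T, B2=F, B3=T, B3=F, B4=S, B4=E, B5=T, B6=S, B8=T, B8=F, B9=S, B9=E, B10=F (15 outcomes)
checked all size-1 subsets: none covers 15 outcomes (max 13/15)
the canonical winner is {1, 10}: size 2, full 15-outcome coverage, earliest index list among size-2 covers

Answer: 1, 10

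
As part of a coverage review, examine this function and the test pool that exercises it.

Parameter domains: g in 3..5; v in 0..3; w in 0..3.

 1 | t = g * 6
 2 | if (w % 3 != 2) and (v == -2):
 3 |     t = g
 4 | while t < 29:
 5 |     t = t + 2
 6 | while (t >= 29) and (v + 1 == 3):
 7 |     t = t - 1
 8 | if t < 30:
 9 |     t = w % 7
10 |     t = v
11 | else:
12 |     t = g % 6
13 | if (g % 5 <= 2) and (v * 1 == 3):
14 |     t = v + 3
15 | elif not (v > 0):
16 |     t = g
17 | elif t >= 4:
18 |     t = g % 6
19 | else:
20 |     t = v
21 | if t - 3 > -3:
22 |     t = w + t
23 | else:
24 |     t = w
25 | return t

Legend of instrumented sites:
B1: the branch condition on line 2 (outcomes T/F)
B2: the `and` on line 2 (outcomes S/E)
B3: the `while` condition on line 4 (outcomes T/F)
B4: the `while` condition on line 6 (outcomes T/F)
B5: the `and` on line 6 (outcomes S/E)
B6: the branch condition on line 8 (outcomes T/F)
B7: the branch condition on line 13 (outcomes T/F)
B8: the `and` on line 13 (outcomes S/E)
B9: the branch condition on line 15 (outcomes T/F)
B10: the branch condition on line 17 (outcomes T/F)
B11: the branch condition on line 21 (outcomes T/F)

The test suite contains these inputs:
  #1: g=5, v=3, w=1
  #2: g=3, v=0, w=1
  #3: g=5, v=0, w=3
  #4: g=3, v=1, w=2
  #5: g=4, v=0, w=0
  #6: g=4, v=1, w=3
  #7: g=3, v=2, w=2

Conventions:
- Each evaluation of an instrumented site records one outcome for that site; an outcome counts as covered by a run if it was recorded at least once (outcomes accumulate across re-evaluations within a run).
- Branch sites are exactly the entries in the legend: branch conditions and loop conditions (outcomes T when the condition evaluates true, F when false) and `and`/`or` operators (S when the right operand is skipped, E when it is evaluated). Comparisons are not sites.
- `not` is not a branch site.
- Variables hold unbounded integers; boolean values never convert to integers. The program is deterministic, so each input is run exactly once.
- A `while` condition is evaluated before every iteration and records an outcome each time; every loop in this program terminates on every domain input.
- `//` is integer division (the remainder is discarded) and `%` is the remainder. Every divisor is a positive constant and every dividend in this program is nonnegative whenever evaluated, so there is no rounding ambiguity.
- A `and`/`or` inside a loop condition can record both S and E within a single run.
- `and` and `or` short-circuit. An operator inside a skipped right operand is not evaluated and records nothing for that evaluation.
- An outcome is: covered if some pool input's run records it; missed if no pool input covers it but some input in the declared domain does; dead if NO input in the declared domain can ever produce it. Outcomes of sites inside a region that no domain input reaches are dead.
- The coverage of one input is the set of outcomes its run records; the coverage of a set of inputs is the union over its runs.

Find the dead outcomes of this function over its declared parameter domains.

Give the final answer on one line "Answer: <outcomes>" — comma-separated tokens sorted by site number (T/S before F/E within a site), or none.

checking every outcome against all 48 domain inputs:
  B1=T: no domain input ever produces it -> dead
  B11=F: no domain input ever produces it -> dead
  reachable outcomes have witnesses, e.g. B1=F (e.g. g=3, v=0, w=0), B2=S (e.g. g=3, v=0, w=2), B2=E (e.g. g=3, v=0, w=0), B3=T (e.g. g=3, v=0, w=0)

Answer: B1=T, B11=F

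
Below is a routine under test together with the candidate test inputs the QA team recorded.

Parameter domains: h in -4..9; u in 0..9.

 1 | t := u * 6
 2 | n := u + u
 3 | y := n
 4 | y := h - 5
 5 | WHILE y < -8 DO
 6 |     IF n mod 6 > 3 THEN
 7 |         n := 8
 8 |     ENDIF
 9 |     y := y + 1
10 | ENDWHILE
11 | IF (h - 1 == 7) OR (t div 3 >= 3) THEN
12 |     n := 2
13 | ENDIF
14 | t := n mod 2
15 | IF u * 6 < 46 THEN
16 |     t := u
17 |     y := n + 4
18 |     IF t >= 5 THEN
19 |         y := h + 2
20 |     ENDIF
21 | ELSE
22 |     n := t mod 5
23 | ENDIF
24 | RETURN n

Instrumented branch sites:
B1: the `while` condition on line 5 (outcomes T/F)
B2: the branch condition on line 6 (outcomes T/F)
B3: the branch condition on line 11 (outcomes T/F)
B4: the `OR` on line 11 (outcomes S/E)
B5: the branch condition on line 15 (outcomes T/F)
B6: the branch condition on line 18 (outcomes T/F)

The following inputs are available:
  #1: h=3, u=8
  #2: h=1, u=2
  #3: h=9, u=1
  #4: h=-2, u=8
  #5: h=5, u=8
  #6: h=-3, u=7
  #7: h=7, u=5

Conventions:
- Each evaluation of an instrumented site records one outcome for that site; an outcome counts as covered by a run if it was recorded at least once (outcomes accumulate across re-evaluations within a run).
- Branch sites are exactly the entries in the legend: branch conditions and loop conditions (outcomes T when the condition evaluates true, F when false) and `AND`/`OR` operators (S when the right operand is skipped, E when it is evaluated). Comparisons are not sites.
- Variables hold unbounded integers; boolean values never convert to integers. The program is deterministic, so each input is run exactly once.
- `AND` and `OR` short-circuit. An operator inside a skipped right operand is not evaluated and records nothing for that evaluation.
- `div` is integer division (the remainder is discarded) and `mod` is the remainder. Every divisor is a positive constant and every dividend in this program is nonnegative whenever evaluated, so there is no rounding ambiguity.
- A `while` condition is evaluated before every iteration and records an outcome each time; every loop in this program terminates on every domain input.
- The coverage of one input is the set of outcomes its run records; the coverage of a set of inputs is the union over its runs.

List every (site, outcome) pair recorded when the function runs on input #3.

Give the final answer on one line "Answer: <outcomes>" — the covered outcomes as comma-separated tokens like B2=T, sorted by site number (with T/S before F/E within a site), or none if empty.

Event log for input #3 (h=9, u=1):
  B1->F, B4->E, B3->F, B5->T, B6->F
deduplicating events, the covered set is: B1=F, B3=F, B4=E, B5=T, B6=F

Answer: B1=F, B3=F, B4=E, B5=T, B6=F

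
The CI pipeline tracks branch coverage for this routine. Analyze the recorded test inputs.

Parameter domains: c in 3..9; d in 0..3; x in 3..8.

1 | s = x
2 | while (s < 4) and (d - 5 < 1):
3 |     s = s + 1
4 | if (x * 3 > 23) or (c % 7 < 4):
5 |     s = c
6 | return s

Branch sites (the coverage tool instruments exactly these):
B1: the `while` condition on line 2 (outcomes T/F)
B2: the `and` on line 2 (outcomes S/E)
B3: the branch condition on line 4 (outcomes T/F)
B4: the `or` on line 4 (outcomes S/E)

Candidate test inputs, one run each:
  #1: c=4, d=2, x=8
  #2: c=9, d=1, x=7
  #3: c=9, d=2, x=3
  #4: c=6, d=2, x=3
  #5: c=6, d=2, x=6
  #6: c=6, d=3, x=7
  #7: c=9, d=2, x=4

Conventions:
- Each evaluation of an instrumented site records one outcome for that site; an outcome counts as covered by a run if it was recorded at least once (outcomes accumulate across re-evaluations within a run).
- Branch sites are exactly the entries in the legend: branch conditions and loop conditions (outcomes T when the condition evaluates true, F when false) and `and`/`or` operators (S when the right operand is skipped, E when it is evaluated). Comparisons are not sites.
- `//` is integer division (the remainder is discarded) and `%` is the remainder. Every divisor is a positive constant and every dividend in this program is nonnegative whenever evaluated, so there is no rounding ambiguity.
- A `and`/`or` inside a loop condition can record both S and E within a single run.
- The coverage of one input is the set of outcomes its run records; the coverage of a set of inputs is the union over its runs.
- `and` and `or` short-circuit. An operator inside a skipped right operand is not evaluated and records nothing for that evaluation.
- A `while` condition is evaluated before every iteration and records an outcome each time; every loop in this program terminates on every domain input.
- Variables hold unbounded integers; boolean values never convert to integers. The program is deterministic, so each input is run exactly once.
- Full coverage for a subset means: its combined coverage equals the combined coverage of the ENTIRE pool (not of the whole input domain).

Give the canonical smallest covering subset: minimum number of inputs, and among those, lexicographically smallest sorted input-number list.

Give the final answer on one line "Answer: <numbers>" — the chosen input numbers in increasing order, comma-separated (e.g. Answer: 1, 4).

run #1 (c=4, d=2, x=8) runs B2->S, B1->F, B4->S, B3->T; records B1=F, B2=S, B3=T, B4=S
run #2 (c=9, d=1, x=7) runs B2->S, B1->F, B4->E, B3->T; records B1=F, B2=S, B3=T, B4=E
run #3 (c=9, d=2, x=3) runs B2->E, B1->T, B2->S, B1->F, B4->E, B3->T; records B1=T, B1=F, B2=S, B2=E, B3=T, B4=E
run #4 (c=6, d=2, x=3) runs B2->E, B1->T, B2->S, B1->F, B4->E, B3->F; records B1=T, B1=F, B2=S, B2=E, B3=F, B4=E
run #5 (c=6, d=2, x=6) runs B2->S, B1->F, B4->E, B3->F; records B1=F, B2=S, B3=F, B4=E
run #6 (c=6, d=3, x=7) runs B2->S, B1->F, B4->E, B3->F; records B1=F, B2=S, B3=F, B4=E
run #7 (c=9, d=2, x=4) runs B2->S, B1->F, B4->E, B3->T; records B1=F, B2=S, B3=T, B4=E
the full pool covers 8 outcomes: B1=T, B1=F, B2=S, B2=E, B3=T, B3=F, B4=S, B4=E
checked all size-1 subsets: none covers 8 outcomes (max 6/8)
the canonical winner is {1, 4}: size 2, full 8-outcome coverage, earliest index list among size-2 covers

Answer: 1, 4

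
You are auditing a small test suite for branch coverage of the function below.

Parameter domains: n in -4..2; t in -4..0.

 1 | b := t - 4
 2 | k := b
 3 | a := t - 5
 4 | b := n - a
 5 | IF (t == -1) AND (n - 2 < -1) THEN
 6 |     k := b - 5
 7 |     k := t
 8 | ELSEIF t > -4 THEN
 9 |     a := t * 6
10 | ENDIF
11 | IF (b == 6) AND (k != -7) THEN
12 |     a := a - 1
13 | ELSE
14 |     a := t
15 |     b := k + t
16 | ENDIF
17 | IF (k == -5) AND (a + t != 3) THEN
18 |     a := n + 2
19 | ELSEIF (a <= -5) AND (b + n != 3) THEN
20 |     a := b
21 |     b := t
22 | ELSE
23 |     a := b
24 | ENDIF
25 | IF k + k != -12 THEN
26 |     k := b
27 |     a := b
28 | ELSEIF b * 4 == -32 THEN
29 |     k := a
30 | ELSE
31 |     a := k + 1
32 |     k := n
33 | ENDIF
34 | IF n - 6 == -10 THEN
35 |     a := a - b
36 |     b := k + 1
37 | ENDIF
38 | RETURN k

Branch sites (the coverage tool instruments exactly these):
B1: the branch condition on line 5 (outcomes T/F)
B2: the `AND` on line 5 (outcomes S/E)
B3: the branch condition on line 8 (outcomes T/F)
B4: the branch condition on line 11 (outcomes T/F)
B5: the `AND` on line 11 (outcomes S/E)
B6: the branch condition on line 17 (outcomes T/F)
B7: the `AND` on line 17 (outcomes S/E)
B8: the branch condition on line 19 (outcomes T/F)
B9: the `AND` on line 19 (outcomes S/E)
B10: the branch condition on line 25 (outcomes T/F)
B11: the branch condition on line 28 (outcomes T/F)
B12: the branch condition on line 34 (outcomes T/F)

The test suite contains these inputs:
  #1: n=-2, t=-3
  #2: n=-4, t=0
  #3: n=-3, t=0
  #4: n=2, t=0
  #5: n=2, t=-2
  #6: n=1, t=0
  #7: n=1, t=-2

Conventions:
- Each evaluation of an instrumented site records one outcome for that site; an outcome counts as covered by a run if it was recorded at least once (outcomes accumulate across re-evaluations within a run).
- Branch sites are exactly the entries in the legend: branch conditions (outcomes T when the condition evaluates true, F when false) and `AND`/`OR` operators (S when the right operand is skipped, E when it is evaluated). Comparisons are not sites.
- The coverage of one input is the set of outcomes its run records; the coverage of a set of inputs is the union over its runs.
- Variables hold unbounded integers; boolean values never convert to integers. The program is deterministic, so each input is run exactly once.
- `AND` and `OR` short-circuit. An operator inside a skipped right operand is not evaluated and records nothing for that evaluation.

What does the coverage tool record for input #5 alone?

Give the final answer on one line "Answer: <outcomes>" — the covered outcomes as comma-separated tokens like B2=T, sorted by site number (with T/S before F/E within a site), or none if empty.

Simulating input #5 (n=2, t=-2) step by step:
  B2->S, B1->F, B3->T, B5->S, B4->F, B7->S, B6->F, B9->S, B8->F, B10->F
  B11->T, B12->F
deduplicating events, the covered set is: B1=F, B2=S, B3=T, B4=F, B5=S, B6=F, B7=S, B8=F, B9=S, B10=F, B11=T, B12=F

Answer: B1=F, B2=S, B3=T, B4=F, B5=S, B6=F, B7=S, B8=F, B9=S, B10=F, B11=T, B12=F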